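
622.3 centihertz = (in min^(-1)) 373.4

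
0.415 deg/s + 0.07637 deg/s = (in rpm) 0.08189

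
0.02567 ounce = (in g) 0.7277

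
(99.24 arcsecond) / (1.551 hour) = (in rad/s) 8.617e-08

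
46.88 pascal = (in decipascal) 468.8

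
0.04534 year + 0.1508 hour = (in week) 2.365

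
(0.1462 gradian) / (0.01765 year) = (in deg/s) 2.364e-07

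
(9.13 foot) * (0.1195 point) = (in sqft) 0.001263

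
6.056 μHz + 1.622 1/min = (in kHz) 2.704e-05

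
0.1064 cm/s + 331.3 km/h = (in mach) 0.2703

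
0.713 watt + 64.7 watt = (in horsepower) 0.08772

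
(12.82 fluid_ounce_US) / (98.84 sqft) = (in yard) 4.515e-05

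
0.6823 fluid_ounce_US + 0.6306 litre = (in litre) 0.6508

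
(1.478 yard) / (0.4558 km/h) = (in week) 1.765e-05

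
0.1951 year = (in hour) 1709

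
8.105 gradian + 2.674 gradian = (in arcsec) 3.492e+04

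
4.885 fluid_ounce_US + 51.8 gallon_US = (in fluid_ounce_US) 6635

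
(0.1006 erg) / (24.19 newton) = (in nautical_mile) 2.246e-13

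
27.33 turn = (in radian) 171.7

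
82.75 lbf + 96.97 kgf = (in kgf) 134.5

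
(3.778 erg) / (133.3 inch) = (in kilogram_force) 1.138e-08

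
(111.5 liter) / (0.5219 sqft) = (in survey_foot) 7.545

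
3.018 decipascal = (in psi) 4.377e-05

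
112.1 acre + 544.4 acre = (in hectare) 265.7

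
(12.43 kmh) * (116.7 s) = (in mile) 0.2504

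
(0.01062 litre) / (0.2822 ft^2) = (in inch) 0.01595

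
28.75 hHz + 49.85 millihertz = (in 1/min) 1.725e+05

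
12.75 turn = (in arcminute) 2.754e+05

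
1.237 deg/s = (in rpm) 0.2062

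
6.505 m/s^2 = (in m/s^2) 6.505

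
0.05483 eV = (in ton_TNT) 2.1e-30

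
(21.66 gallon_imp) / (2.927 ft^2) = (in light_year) 3.828e-17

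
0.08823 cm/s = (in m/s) 0.0008823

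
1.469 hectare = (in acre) 3.63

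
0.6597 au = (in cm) 9.869e+12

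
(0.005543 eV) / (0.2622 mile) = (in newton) 2.105e-24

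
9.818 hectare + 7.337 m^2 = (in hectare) 9.819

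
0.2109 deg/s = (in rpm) 0.03515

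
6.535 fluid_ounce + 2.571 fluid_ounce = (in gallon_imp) 0.05924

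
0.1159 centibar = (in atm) 0.001144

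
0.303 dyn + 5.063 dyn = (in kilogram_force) 5.472e-06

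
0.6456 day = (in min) 929.7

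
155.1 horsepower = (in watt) 1.157e+05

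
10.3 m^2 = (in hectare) 0.00103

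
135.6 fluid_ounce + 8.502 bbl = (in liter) 1356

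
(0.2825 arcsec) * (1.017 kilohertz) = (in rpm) 0.0133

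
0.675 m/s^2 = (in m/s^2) 0.675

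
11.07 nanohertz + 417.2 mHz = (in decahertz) 0.04172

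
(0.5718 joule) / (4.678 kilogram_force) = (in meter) 0.01246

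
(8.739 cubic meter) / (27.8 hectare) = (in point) 0.08911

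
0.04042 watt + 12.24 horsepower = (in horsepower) 12.24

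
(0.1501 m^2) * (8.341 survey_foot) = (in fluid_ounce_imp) 1.343e+04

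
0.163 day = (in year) 0.0004466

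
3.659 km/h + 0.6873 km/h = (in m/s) 1.207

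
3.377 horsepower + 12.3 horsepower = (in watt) 1.169e+04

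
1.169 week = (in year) 0.02242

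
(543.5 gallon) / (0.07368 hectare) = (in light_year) 2.951e-19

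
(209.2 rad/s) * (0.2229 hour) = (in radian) 1.679e+05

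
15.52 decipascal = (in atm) 1.532e-05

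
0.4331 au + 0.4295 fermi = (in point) 1.837e+14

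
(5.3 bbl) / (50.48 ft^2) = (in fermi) 1.797e+14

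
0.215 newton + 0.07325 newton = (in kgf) 0.02939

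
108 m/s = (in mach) 0.3172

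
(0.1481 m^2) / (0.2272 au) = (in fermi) 4357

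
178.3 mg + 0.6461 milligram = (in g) 0.1789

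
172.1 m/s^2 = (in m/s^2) 172.1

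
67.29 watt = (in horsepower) 0.09024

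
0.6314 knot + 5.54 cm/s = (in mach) 0.001117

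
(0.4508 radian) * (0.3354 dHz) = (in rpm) 0.1444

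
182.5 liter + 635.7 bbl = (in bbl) 636.8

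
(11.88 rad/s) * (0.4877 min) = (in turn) 55.33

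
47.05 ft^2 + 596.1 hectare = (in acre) 1473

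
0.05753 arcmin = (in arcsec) 3.452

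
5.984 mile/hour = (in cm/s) 267.5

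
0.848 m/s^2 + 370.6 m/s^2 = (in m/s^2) 371.4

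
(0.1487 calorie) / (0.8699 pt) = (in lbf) 455.8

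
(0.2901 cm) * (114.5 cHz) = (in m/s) 0.003322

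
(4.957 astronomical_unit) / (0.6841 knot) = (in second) 2.107e+12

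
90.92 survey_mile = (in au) 9.781e-07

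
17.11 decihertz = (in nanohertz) 1.711e+09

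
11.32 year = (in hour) 9.916e+04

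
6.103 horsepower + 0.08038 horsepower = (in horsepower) 6.183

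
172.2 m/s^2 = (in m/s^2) 172.2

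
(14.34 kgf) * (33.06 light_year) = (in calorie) 1.051e+19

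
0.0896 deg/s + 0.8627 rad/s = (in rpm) 8.253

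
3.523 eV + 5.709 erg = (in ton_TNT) 1.364e-16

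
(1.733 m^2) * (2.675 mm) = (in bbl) 0.02916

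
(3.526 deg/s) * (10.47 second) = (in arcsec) 1.329e+05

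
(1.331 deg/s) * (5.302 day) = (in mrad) 1.064e+07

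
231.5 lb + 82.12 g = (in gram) 1.051e+05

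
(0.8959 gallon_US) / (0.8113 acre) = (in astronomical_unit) 6.905e-18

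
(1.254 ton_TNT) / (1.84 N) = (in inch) 1.123e+11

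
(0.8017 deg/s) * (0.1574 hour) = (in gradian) 504.8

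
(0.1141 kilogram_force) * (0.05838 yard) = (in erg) 5.973e+05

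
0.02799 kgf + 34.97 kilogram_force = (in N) 343.2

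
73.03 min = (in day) 0.05072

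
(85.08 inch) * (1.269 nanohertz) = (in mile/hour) 6.134e-09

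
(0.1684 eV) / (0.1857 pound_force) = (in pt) 9.259e-17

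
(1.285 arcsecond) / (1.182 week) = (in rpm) 8.322e-11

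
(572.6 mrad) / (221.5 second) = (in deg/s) 0.1481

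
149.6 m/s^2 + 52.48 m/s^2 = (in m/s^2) 202.1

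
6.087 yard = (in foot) 18.26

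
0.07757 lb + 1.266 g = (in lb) 0.08036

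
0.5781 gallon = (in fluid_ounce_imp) 77.02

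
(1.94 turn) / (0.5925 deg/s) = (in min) 19.65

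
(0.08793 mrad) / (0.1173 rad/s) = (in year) 2.377e-11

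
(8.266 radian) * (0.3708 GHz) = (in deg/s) 1.756e+11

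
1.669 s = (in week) 2.76e-06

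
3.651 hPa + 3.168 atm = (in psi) 46.61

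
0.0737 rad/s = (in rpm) 0.7038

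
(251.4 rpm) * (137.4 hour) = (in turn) 2.073e+06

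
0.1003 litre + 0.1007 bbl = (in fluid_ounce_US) 544.8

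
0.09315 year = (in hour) 816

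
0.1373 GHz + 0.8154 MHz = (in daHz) 1.381e+07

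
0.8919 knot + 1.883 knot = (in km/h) 5.139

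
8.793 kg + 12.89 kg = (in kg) 21.68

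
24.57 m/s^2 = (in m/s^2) 24.57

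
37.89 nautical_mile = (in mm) 7.017e+07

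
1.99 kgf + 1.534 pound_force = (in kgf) 2.686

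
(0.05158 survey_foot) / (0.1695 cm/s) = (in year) 2.941e-07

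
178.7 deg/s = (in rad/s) 3.119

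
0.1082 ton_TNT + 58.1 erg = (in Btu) 4.291e+05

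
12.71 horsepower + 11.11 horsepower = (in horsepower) 23.82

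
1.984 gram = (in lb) 0.004374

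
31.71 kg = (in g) 3.171e+04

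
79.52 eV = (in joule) 1.274e-17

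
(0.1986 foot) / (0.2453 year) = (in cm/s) 7.825e-07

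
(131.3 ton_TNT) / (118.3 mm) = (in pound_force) 1.044e+12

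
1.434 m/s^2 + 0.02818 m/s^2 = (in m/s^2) 1.462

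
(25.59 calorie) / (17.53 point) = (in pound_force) 3892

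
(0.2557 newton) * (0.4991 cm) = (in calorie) 0.000305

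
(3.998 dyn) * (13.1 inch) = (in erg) 133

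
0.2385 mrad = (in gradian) 0.01518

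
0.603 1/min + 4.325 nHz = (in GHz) 1.005e-11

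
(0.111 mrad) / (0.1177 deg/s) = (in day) 6.254e-07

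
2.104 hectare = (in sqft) 2.265e+05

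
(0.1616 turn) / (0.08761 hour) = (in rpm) 0.03074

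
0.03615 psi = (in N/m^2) 249.2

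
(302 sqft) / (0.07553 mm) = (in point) 1.053e+09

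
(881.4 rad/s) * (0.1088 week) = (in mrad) 5.8e+10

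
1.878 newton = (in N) 1.878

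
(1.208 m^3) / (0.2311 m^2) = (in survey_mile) 0.003248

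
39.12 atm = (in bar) 39.64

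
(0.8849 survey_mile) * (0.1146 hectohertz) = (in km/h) 5.875e+04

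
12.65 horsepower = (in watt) 9433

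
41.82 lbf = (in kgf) 18.97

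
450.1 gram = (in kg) 0.4501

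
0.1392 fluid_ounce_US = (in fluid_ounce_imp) 0.1449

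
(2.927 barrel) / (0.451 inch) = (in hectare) 0.004062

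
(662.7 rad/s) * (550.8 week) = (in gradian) 1.405e+13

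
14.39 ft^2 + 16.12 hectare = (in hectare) 16.12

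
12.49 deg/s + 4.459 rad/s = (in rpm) 44.66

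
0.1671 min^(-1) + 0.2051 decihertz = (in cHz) 2.329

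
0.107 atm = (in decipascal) 1.084e+05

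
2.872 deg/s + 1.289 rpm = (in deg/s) 10.61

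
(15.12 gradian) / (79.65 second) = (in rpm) 0.02847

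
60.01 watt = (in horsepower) 0.08047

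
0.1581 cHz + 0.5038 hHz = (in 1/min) 3023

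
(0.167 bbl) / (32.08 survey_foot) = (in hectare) 2.715e-07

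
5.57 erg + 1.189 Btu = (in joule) 1254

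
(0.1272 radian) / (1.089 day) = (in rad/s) 1.352e-06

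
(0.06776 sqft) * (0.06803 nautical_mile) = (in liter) 793.1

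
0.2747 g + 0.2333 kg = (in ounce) 8.239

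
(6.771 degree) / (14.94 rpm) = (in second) 0.07554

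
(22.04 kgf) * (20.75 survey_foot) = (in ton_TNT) 3.267e-07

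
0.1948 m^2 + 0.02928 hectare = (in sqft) 3154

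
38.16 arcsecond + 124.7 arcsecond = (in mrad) 0.7896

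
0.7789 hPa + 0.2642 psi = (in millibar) 18.99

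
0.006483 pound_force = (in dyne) 2884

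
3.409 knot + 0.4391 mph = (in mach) 0.005727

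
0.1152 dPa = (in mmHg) 8.641e-05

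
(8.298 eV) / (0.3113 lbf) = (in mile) 5.966e-22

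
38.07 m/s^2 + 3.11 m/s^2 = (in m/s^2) 41.18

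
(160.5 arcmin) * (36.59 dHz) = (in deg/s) 9.788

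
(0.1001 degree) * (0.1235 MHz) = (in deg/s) 1.236e+04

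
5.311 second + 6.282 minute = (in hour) 0.1062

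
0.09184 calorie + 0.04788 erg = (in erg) 3.843e+06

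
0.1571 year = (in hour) 1376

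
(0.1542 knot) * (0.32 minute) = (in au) 1.018e-11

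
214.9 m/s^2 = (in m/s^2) 214.9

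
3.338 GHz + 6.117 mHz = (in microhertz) 3.338e+15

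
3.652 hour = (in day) 0.1522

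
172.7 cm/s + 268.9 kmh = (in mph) 170.9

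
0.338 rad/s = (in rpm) 3.228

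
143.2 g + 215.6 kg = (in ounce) 7610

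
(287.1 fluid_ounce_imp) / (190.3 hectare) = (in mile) 2.664e-12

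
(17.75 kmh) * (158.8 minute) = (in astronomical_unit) 3.14e-07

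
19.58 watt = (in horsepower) 0.02626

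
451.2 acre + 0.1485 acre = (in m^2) 1.827e+06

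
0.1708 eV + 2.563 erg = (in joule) 2.563e-07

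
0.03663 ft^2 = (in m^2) 0.003403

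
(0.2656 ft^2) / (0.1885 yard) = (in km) 0.0001432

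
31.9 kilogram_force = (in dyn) 3.128e+07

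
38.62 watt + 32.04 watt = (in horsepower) 0.09476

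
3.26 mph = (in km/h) 5.246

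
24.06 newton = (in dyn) 2.406e+06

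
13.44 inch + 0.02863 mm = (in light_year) 3.609e-17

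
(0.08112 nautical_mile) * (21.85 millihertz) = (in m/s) 3.283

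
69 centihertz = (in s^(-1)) 0.69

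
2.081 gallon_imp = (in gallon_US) 2.499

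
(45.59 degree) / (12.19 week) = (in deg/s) 6.184e-06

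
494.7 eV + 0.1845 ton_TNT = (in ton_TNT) 0.1845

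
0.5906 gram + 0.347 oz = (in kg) 0.01043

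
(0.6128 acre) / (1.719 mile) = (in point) 2541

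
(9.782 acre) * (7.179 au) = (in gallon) 1.123e+19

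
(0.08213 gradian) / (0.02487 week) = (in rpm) 8.19e-07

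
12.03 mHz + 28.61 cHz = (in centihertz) 29.81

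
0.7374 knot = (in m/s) 0.3794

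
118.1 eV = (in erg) 1.892e-10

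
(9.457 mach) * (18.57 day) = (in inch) 2.034e+11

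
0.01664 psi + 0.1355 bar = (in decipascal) 1.366e+05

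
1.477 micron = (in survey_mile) 9.178e-10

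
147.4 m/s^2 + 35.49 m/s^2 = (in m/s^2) 182.9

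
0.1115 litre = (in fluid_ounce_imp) 3.924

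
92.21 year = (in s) 2.908e+09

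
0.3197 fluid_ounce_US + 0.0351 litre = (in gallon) 0.01177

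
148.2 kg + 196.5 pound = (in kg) 237.3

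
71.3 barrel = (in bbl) 71.3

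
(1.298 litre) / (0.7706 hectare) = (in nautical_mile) 9.095e-11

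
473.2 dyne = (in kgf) 0.0004825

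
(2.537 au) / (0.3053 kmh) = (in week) 7.4e+06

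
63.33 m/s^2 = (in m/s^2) 63.33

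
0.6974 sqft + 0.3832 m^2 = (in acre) 0.0001107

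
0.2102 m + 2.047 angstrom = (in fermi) 2.102e+14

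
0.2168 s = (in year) 6.875e-09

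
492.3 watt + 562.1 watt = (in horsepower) 1.414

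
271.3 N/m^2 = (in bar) 0.002713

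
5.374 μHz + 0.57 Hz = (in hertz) 0.57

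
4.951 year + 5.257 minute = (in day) 1807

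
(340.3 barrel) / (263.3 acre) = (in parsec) 1.646e-21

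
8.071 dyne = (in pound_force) 1.814e-05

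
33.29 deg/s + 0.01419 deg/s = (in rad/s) 0.5813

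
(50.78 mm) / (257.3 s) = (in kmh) 0.0007105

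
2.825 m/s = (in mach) 0.008297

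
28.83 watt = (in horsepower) 0.03866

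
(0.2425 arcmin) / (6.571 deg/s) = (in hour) 1.709e-07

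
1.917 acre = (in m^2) 7758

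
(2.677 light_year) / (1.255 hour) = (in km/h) 2.018e+13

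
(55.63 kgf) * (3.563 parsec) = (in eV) 3.744e+38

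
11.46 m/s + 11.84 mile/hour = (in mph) 37.48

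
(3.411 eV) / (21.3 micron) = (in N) 2.566e-14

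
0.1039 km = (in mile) 0.06456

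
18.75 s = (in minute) 0.3125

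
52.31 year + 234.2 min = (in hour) 4.582e+05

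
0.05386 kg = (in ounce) 1.9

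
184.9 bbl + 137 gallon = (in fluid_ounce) 1.012e+06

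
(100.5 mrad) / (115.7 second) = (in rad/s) 0.0008686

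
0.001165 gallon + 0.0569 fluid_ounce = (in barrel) 3.832e-05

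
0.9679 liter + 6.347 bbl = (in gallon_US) 266.8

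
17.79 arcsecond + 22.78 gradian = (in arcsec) 7.382e+04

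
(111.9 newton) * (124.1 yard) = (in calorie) 3035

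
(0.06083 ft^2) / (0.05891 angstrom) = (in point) 2.719e+12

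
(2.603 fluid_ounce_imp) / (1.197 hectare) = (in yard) 6.757e-09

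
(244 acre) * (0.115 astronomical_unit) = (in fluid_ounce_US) 5.744e+20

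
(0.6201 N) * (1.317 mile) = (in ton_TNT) 3.141e-07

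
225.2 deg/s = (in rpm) 37.53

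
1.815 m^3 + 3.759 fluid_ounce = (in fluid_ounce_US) 6.138e+04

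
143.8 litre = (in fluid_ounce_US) 4862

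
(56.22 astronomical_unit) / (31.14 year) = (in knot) 1.665e+04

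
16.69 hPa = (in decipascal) 1.669e+04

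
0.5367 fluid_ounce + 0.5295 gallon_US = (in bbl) 0.01271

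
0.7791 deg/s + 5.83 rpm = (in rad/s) 0.6241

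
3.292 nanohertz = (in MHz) 3.292e-15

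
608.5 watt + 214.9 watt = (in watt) 823.4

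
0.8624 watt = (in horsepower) 0.001156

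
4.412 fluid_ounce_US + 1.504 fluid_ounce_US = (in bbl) 0.0011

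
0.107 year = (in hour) 937.3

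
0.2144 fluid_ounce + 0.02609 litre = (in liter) 0.03243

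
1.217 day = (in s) 1.051e+05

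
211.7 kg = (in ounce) 7467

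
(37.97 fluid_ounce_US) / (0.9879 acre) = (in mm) 0.0002809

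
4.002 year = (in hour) 3.506e+04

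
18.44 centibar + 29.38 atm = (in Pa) 2.995e+06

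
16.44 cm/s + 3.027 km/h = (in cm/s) 100.5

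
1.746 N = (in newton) 1.746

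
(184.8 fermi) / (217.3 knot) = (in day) 1.913e-20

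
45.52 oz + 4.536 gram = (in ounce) 45.68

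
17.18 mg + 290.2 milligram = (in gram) 0.3074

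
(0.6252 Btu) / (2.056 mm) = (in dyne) 3.208e+10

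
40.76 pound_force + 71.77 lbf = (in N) 500.6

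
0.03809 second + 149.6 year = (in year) 149.6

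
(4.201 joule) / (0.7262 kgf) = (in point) 1672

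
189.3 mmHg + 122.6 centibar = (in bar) 1.478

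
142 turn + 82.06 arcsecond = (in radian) 892.2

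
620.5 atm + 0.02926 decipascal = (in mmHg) 4.716e+05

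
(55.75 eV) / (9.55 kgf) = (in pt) 2.704e-16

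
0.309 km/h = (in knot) 0.1668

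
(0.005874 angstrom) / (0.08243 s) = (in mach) 2.093e-14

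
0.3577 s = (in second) 0.3577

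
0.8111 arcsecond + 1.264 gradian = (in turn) 0.003161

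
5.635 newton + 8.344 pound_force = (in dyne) 4.275e+06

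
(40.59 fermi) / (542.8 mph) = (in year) 5.304e-24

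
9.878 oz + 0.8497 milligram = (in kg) 0.28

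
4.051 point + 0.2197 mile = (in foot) 1160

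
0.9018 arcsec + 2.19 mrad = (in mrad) 2.194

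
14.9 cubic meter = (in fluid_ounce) 5.038e+05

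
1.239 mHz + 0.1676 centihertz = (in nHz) 2.915e+06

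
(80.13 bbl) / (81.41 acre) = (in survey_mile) 2.403e-08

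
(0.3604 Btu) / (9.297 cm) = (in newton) 4090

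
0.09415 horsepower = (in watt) 70.21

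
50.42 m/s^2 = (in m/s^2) 50.42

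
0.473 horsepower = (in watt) 352.7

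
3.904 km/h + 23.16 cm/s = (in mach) 0.003865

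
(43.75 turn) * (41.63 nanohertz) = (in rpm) 0.0001093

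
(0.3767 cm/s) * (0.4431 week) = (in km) 1.01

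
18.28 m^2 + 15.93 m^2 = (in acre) 0.008453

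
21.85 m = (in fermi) 2.185e+16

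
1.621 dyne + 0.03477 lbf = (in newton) 0.1547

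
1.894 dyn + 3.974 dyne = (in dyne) 5.868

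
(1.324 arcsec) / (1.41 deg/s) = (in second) 0.0002608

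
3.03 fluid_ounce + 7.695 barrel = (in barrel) 7.696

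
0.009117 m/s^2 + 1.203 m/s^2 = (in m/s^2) 1.212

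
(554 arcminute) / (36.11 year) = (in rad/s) 1.415e-10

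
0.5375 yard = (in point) 1393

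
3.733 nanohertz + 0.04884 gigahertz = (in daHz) 4.884e+06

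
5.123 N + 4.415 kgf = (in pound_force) 10.89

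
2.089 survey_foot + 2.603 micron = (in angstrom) 6.367e+09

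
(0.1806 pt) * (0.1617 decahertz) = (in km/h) 0.0003709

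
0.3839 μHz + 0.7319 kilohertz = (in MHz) 0.0007319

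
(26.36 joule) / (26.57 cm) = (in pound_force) 22.3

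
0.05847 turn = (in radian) 0.3674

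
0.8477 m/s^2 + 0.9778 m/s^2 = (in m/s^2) 1.825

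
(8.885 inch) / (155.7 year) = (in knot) 8.934e-11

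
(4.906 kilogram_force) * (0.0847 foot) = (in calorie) 0.2969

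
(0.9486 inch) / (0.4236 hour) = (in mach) 4.64e-08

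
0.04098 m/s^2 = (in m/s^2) 0.04098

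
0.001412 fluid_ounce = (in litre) 4.176e-05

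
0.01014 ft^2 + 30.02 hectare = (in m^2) 3.002e+05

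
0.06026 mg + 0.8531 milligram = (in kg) 9.134e-07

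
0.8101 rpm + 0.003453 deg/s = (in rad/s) 0.08489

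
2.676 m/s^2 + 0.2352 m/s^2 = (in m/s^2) 2.911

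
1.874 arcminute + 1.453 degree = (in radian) 0.0259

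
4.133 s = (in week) 6.834e-06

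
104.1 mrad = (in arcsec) 2.147e+04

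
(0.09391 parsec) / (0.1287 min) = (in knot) 7.294e+14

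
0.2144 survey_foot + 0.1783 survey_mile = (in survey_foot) 941.6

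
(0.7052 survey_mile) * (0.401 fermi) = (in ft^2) 4.899e-12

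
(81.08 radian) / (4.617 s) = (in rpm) 167.7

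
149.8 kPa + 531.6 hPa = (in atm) 2.003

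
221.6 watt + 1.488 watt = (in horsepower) 0.2992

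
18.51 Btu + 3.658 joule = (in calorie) 4668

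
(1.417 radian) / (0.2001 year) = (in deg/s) 1.287e-05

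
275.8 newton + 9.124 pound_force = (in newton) 316.4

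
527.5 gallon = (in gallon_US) 527.5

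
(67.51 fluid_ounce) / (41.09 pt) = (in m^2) 0.1377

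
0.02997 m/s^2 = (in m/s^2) 0.02997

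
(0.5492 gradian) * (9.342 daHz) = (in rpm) 7.696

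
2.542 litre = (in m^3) 0.002542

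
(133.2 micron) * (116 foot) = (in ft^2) 0.05069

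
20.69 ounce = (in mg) 5.866e+05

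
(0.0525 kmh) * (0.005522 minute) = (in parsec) 1.566e-19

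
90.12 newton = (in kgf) 9.19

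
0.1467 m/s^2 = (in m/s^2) 0.1467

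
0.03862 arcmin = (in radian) 1.123e-05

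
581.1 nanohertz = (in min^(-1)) 3.487e-05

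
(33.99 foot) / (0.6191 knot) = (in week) 5.378e-05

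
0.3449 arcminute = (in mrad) 0.1003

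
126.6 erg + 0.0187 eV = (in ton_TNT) 3.026e-15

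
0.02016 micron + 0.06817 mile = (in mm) 1.097e+05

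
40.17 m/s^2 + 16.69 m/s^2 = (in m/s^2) 56.86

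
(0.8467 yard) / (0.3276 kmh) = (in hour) 0.002363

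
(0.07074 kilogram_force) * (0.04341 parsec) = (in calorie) 2.221e+14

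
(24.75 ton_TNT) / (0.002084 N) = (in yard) 5.434e+13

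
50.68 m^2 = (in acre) 0.01252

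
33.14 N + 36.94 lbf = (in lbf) 44.39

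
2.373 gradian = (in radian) 0.03727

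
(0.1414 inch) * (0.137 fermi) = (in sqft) 5.296e-18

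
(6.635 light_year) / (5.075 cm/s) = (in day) 1.432e+13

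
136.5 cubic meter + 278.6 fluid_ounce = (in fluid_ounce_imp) 4.804e+06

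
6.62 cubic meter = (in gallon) 1749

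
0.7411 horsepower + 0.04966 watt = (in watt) 552.7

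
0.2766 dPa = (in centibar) 2.766e-05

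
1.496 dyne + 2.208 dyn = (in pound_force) 8.327e-06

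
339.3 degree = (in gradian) 377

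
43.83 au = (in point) 1.859e+16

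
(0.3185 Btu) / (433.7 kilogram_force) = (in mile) 4.909e-05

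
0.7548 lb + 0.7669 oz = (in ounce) 12.84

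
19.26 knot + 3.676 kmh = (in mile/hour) 24.45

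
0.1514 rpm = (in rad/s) 0.01585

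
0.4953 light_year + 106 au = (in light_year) 0.497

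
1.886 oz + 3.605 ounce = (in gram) 155.7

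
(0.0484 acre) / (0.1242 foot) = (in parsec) 1.677e-13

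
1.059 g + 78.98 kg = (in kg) 78.98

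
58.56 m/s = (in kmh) 210.8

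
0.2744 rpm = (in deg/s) 1.646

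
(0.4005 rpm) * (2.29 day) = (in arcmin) 2.853e+07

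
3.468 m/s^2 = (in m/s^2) 3.468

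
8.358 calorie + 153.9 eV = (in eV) 2.183e+20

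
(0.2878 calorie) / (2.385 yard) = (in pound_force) 0.1241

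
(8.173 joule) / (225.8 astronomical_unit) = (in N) 2.42e-13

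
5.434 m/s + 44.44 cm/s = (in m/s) 5.878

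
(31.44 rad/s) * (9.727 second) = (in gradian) 1.947e+04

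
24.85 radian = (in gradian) 1582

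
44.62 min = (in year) 8.489e-05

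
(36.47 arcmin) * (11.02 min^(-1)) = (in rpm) 0.01861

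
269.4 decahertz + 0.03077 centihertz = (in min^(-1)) 1.616e+05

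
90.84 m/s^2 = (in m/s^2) 90.84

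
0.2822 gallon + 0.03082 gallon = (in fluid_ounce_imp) 41.7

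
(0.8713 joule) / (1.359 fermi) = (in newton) 6.411e+14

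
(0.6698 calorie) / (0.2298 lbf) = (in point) 7771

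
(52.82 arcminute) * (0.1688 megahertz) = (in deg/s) 1.486e+05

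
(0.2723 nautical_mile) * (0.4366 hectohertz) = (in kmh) 7.926e+04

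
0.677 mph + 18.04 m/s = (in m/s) 18.34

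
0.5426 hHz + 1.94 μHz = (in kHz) 0.05426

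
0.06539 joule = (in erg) 6.539e+05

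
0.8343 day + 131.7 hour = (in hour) 151.7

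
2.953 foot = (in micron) 9.001e+05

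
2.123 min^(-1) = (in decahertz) 0.003538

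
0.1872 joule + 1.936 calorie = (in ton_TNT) 1.981e-09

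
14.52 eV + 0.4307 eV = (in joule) 2.395e-18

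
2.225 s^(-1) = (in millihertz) 2225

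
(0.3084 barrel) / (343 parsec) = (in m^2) 4.633e-21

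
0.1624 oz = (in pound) 0.01015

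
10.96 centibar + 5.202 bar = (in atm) 5.242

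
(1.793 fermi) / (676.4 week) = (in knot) 8.52e-24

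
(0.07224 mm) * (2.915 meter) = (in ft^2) 0.002267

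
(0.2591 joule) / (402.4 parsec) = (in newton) 2.087e-20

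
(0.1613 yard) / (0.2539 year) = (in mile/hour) 4.121e-08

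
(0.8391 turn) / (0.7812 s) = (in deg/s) 386.7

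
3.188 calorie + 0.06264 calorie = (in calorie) 3.251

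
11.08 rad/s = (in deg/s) 634.8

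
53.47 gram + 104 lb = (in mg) 4.723e+07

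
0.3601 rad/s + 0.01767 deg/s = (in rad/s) 0.3604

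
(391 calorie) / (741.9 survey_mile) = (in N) 0.00137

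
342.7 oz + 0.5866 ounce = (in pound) 21.46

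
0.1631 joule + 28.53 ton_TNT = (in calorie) 2.853e+10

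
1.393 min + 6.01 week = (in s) 3.635e+06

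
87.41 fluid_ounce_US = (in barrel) 0.01626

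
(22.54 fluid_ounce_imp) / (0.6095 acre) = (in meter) 2.596e-07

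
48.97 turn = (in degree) 1.763e+04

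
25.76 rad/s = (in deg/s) 1476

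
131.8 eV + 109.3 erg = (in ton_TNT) 2.612e-15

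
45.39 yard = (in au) 2.774e-10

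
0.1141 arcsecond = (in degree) 3.169e-05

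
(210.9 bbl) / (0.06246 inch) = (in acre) 5.223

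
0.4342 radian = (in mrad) 434.2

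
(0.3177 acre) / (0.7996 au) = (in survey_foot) 3.526e-08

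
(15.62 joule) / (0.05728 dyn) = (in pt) 7.73e+10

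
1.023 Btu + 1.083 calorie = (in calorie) 259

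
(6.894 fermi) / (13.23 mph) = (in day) 1.349e-20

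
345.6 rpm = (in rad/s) 36.19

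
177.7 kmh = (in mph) 110.4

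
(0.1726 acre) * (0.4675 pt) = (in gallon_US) 30.43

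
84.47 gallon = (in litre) 319.8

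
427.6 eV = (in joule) 6.851e-17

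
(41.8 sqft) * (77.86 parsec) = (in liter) 9.33e+21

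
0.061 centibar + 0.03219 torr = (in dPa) 652.9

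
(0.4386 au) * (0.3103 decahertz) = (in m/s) 2.036e+11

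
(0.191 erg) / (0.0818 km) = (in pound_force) 5.249e-11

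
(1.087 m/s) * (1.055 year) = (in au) 0.0002417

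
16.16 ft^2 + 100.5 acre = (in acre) 100.5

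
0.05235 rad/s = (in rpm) 0.4999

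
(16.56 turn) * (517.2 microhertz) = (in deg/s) 3.083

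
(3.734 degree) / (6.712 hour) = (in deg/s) 0.0001545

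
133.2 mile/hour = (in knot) 115.7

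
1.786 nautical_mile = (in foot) 1.085e+04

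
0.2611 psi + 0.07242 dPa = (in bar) 0.018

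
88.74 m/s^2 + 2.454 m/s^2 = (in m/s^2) 91.19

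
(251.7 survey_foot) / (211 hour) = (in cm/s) 0.0101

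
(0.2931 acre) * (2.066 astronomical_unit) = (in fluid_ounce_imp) 1.29e+19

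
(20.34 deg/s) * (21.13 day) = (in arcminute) 2.228e+09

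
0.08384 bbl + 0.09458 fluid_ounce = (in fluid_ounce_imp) 469.2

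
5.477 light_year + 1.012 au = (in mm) 5.182e+19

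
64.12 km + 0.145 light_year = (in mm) 1.372e+18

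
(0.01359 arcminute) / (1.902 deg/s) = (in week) 1.969e-10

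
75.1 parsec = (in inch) 9.123e+19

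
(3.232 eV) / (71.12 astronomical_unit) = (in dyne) 4.867e-27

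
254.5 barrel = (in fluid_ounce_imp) 1.424e+06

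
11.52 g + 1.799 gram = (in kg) 0.01332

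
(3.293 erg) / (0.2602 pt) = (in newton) 0.003587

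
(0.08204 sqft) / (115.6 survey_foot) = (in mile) 1.344e-07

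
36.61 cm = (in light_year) 3.87e-17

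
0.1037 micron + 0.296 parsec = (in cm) 9.134e+17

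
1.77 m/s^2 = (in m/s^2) 1.77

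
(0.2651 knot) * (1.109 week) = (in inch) 3.601e+06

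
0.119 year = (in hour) 1042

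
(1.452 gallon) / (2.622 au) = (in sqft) 1.508e-13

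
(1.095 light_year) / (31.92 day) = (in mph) 8.403e+09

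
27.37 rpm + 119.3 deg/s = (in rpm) 47.25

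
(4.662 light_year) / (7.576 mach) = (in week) 2.827e+07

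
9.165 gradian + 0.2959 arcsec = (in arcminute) 494.9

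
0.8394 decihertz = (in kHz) 8.394e-05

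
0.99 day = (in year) 0.002712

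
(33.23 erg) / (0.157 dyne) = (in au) 1.415e-11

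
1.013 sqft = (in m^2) 0.09411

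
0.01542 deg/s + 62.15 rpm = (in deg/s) 372.9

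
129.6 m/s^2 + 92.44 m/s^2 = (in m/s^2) 222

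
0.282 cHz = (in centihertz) 0.282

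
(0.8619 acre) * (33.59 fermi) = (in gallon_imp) 2.577e-08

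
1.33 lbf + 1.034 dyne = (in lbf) 1.33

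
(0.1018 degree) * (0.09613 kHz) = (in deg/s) 9.786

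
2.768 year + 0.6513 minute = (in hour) 2.425e+04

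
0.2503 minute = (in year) 4.762e-07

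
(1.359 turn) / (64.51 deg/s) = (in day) 8.778e-05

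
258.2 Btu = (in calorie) 6.511e+04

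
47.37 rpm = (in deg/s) 284.2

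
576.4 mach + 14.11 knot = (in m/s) 1.963e+05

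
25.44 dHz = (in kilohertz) 0.002544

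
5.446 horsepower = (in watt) 4061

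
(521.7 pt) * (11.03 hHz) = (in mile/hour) 454.1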